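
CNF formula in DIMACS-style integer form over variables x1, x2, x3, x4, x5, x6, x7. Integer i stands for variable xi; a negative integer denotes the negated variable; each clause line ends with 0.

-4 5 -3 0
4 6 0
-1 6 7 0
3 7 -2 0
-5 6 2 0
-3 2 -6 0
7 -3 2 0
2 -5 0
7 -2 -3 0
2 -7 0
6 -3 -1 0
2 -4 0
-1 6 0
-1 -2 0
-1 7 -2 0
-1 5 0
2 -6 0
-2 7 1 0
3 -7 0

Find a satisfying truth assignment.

Try x1 = False.
For the remaining variables, x2 = True, x3 = True, x4 = True, x5 = True, x6 = True, x7 = True works.
Every clause has at least one true literal under this assignment.

x1=0  x2=1  x3=1  x4=1  x5=1  x6=1  x7=1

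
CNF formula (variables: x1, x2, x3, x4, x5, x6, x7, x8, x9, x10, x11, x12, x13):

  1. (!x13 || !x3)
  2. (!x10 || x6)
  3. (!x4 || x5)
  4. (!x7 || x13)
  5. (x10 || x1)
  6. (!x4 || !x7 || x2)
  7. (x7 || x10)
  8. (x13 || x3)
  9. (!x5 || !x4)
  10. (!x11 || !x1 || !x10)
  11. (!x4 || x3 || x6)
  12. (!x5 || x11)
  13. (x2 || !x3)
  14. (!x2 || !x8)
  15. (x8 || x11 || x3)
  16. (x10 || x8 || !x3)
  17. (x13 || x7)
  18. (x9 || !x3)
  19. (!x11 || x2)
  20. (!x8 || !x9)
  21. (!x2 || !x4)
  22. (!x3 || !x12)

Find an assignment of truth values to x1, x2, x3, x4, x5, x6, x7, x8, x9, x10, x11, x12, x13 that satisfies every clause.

Pure literal: x4 appears only negated; assign x4 = False.
Pure literal: x6 appears only positively; assign x6 = True.
Try x1 = True.
For the remaining variables, x2 = True, x3 = False, x5 = True, x7 = True, x8 = False, x9 = False, x10 = False, x11 = True, x12 = False, x13 = True works.

x1=T, x2=T, x3=F, x4=F, x5=T, x6=T, x7=T, x8=F, x9=F, x10=F, x11=T, x12=F, x13=T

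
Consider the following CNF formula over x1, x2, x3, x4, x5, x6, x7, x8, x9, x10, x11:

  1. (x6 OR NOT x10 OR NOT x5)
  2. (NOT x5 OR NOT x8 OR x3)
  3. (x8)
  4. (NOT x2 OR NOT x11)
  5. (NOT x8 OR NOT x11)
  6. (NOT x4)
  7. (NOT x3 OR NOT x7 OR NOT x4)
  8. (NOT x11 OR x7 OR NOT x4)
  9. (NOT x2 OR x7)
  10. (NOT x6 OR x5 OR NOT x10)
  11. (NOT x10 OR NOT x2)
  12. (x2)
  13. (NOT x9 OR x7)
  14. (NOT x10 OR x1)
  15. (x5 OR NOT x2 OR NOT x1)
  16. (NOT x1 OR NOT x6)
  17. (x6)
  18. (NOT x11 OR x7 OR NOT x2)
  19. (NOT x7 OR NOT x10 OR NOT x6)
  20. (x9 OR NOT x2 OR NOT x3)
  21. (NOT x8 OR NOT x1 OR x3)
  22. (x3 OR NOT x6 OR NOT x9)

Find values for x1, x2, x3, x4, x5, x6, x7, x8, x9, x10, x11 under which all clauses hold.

Unit propagation: (x8) forces x8 = True.
(NOT x11) is a unit clause, so x11 = False.
The clause (NOT x4) is unit: x4 must be False.
(x2) is a unit clause, so x2 = True.
(x7) is a unit clause, so x7 = True.
Unit propagation: (NOT x10) forces x10 = False.
Unit propagation: (x6) forces x6 = True.
The clause (NOT x1) is unit: x1 must be False.
x5 occurs only negated in the remaining clauses — set x5 = False.
Try x3 = False.
  then x9 is forced to False.
Check each clause:
  1. (NOT x10 OR NOT x5 OR x6) — NOT x5 is true.
  2. (NOT x8 OR x3 OR NOT x5) — NOT x5 is true.
  3. (x8) — x8 is true.
  4. (NOT x11 OR NOT x2) — NOT x11 is true.
  5. (NOT x8 OR NOT x11) — NOT x11 is true.
  6. (NOT x4) — NOT x4 is true.
  7. (NOT x4 OR NOT x3 OR NOT x7) — NOT x4 is true.
  8. (NOT x4 OR x7 OR NOT x11) — NOT x4 is true.
  9. (x7 OR NOT x2) — x7 is true.
  10. (x5 OR NOT x10 OR NOT x6) — NOT x10 is true.
  11. (NOT x2 OR NOT x10) — NOT x10 is true.
  12. (x2) — x2 is true.
  13. (NOT x9 OR x7) — NOT x9 is true.
  14. (NOT x10 OR x1) — NOT x10 is true.
  15. (NOT x2 OR NOT x1 OR x5) — NOT x1 is true.
  16. (NOT x6 OR NOT x1) — NOT x1 is true.
  17. (x6) — x6 is true.
  18. (x7 OR NOT x2 OR NOT x11) — NOT x11 is true.
  19. (NOT x6 OR NOT x7 OR NOT x10) — NOT x10 is true.
  20. (NOT x3 OR x9 OR NOT x2) — NOT x3 is true.
  21. (NOT x1 OR NOT x8 OR x3) — NOT x1 is true.
  22. (x3 OR NOT x6 OR NOT x9) — NOT x9 is true.

x1 = F, x2 = T, x3 = F, x4 = F, x5 = F, x6 = T, x7 = T, x8 = T, x9 = F, x10 = F, x11 = F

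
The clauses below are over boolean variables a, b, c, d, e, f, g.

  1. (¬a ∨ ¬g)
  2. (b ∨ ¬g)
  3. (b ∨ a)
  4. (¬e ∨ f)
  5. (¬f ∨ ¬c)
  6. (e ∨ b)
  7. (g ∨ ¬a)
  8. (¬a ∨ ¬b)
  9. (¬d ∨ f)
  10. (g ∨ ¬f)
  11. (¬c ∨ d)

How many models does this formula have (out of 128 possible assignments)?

6

Satisfying assignments:
  a=F b=T c=F d=F e=F f=F g=F
  a=F b=T c=F d=F e=F f=F g=T
  a=F b=T c=F d=F e=F f=T g=T
  a=F b=T c=F d=F e=T f=T g=T
  a=F b=T c=F d=T e=F f=T g=T
  a=F b=T c=F d=T e=T f=T g=T
Count: 6.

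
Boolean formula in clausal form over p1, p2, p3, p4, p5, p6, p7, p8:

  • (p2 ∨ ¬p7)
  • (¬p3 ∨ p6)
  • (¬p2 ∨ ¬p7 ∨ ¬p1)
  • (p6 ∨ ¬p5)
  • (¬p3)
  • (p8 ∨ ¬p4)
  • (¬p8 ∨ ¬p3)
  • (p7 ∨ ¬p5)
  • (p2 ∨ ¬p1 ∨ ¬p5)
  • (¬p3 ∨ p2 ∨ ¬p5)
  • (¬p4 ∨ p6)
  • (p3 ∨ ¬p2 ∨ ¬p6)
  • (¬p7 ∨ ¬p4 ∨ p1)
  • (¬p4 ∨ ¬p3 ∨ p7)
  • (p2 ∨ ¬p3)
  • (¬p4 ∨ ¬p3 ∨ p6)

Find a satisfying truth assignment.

The clause (¬p3) is unit: p3 must be False.
p4 occurs only negated in the remaining clauses — set p4 = False.
p5 occurs only negated in the remaining clauses — set p5 = False.
Try p1 = True.
Branch on p2: take p2 = False.
  then p7 is forced to False.
p6, p8 are now unconstrained; take p6 = True, p8 = True.
Every clause has at least one true literal under this assignment.

p1 = True, p2 = False, p3 = False, p4 = False, p5 = False, p6 = True, p7 = False, p8 = True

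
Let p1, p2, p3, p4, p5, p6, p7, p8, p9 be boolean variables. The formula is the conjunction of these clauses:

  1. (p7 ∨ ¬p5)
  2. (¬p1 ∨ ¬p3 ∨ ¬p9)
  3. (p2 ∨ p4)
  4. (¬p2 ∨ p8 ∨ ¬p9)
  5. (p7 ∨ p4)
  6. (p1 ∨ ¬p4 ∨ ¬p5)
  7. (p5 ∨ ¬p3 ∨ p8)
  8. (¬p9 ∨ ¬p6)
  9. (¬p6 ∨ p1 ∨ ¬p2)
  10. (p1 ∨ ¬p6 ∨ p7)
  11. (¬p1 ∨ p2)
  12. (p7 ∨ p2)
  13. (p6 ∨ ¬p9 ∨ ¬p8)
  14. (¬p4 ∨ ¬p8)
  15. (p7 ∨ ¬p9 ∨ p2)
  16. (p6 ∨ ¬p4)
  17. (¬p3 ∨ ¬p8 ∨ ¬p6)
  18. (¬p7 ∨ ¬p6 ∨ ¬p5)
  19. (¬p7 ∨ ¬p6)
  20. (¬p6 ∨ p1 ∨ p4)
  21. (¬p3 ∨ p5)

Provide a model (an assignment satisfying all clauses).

p1=1  p2=1  p3=1  p4=0  p5=1  p6=0  p7=1  p8=1  p9=0

Check each clause:
  1. (p7 ∨ ¬p5) — p7 is true.
  2. (¬p1 ∨ ¬p9 ∨ ¬p3) — ¬p9 is true.
  3. (p2 ∨ p4) — p2 is true.
  4. (¬p2 ∨ p8 ∨ ¬p9) — p8 is true.
  5. (p4 ∨ p7) — p7 is true.
  6. (p1 ∨ ¬p4 ∨ ¬p5) — p1 is true.
  7. (p5 ∨ p8 ∨ ¬p3) — p8 is true.
  8. (¬p6 ∨ ¬p9) — ¬p6 is true.
  9. (¬p6 ∨ ¬p2 ∨ p1) — p1 is true.
  10. (¬p6 ∨ p1 ∨ p7) — p1 is true.
  11. (p2 ∨ ¬p1) — p2 is true.
  12. (p7 ∨ p2) — p2 is true.
  13. (p6 ∨ ¬p8 ∨ ¬p9) — ¬p9 is true.
  14. (¬p4 ∨ ¬p8) — ¬p4 is true.
  15. (p2 ∨ p7 ∨ ¬p9) — p2 is true.
  16. (p6 ∨ ¬p4) — ¬p4 is true.
  17. (¬p3 ∨ ¬p6 ∨ ¬p8) — ¬p6 is true.
  18. (¬p6 ∨ ¬p7 ∨ ¬p5) — ¬p6 is true.
  19. (¬p7 ∨ ¬p6) — ¬p6 is true.
  20. (p1 ∨ p4 ∨ ¬p6) — p1 is true.
  21. (¬p3 ∨ p5) — p5 is true.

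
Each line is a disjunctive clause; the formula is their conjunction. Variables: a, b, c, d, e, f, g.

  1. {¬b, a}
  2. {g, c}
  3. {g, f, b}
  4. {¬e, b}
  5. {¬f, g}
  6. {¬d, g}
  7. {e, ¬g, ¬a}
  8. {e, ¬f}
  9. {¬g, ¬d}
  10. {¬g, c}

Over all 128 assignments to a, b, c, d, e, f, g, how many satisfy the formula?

The models are:
  a=0 b=0 c=1 d=0 e=0 f=0 g=1
  a=1 b=1 c=1 d=0 e=0 f=0 g=0
  a=1 b=1 c=1 d=0 e=1 f=0 g=0
  a=1 b=1 c=1 d=0 e=1 f=0 g=1
  a=1 b=1 c=1 d=0 e=1 f=1 g=1
That's 5 in total.

5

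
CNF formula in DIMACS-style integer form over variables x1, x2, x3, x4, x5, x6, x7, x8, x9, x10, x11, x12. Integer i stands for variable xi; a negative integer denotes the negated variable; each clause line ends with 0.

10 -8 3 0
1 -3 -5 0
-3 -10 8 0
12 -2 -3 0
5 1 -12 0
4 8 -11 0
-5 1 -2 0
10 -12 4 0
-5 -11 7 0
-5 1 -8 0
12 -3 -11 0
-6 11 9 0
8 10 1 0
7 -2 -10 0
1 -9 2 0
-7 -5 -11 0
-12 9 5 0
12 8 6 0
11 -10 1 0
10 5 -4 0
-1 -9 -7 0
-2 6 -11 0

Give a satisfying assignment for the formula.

x1=1, x2=0, x3=0, x4=0, x5=1, x6=0, x7=0, x8=1, x9=1, x10=1, x11=0, x12=0

Try x1 = True.
Set x2 = False and propagate.
Set x3 = False and propagate.
The remaining clauses are satisfied by x4 = False, x5 = True, x6 = False, x7 = False, x8 = True, x9 = True, x10 = True, x11 = False, x12 = False.
Every clause has at least one true literal under this assignment.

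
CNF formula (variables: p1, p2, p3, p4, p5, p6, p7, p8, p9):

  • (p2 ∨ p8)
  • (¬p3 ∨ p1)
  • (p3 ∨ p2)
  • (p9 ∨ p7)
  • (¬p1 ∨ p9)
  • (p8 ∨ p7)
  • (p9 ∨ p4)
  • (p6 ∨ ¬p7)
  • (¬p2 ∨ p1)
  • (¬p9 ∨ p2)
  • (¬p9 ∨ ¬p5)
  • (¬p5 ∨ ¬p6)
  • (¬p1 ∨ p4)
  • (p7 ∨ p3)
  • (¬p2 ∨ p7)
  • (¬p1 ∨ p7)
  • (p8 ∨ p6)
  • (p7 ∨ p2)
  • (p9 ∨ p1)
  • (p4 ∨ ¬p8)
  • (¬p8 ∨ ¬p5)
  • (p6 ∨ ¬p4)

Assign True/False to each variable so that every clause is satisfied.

p5 occurs only negated in the remaining clauses — set p5 = False.
Branch on p1: take p1 = True.
  then p9 is forced to True.
  then p2 is forced to True.
  then p4 is forced to True.
  then p7 is forced to True.
  then p6 is forced to True.
p3, p8 are now unconstrained; take p3 = False, p8 = True.
Every clause has at least one true literal under this assignment.

p1=True, p2=True, p3=False, p4=True, p5=False, p6=True, p7=True, p8=True, p9=True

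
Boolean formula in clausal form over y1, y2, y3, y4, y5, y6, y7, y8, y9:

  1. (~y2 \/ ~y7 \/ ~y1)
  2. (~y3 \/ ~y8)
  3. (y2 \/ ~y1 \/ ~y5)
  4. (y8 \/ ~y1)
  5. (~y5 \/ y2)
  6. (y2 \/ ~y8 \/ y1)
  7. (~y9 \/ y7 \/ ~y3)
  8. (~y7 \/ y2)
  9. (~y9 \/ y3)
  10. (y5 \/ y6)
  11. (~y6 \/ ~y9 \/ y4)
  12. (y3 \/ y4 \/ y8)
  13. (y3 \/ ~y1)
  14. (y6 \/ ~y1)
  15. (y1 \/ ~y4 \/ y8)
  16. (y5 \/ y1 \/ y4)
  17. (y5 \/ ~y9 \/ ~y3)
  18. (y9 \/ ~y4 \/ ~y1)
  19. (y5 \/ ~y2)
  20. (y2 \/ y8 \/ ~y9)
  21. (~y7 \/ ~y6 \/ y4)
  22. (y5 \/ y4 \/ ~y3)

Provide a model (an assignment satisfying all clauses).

y1 = 0, y2 = 1, y3 = 1, y4 = 0, y5 = 1, y6 = 0, y7 = 0, y8 = 0, y9 = 0

Check each clause:
  1. (~y7 \/ ~y2 \/ ~y1) — ~y7 is true.
  2. (~y8 \/ ~y3) — ~y8 is true.
  3. (~y5 \/ ~y1 \/ y2) — y2 is true.
  4. (y8 \/ ~y1) — ~y1 is true.
  5. (y2 \/ ~y5) — y2 is true.
  6. (y2 \/ y1 \/ ~y8) — ~y8 is true.
  7. (~y9 \/ ~y3 \/ y7) — ~y9 is true.
  8. (~y7 \/ y2) — ~y7 is true.
  9. (~y9 \/ y3) — y3 is true.
  10. (y5 \/ y6) — y5 is true.
  11. (y4 \/ ~y9 \/ ~y6) — ~y6 is true.
  12. (y8 \/ y4 \/ y3) — y3 is true.
  13. (y3 \/ ~y1) — y3 is true.
  14. (~y1 \/ y6) — ~y1 is true.
  15. (y1 \/ ~y4 \/ y8) — ~y4 is true.
  16. (y5 \/ y1 \/ y4) — y5 is true.
  17. (~y9 \/ ~y3 \/ y5) — y5 is true.
  18. (~y4 \/ y9 \/ ~y1) — ~y4 is true.
  19. (y5 \/ ~y2) — y5 is true.
  20. (y2 \/ ~y9 \/ y8) — y2 is true.
  21. (~y7 \/ y4 \/ ~y6) — ~y7 is true.
  22. (y4 \/ ~y3 \/ y5) — y5 is true.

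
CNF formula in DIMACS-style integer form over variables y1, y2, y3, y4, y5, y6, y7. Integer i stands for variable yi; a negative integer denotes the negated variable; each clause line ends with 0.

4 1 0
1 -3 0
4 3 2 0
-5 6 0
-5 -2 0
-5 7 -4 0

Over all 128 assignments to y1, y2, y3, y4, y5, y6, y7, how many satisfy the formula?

41

Split on y4, then y5.
  y4=T, y5=T: remaining (y1,y2,y3,y6,y7) ∈ {(F,F,F,T,T); (T,F,F,T,T); (T,F,T,T,T)} — 3.
  y4=T, y5=F: y2, y6, y7 free; 3 ways for (y1,y3) × 2^3 = 24.
  y4=F, y5=T: remaining (y1,y2,y3,y6,y7) ∈ {(T,F,T,T,F); (T,F,T,T,T)} — 2.
  y4=F, y5=F: y6, y7 free; 3 ways for (y1,y2,y3) × 2^2 = 12.
Total: 3 + 24 + 2 + 12 = 41.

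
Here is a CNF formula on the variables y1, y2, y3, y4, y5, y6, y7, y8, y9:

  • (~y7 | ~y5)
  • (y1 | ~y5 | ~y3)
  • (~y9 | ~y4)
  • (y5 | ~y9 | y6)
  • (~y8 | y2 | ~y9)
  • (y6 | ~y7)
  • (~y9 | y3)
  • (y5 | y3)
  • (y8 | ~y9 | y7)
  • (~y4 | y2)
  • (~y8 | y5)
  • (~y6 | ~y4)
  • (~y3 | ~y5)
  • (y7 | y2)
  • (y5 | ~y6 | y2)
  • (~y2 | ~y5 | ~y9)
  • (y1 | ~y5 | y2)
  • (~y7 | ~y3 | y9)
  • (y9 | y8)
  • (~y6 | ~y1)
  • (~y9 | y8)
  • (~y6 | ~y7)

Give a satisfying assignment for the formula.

y1=0, y2=1, y3=0, y4=1, y5=1, y6=0, y7=0, y8=1, y9=0

Check each clause:
  1. (~y7 | ~y5) — ~y7 is true.
  2. (y1 | ~y5 | ~y3) — ~y3 is true.
  3. (~y4 | ~y9) — ~y9 is true.
  4. (y6 | ~y9 | y5) — y5 is true.
  5. (y2 | ~y9 | ~y8) — y2 is true.
  6. (y6 | ~y7) — ~y7 is true.
  7. (~y9 | y3) — ~y9 is true.
  8. (y5 | y3) — y5 is true.
  9. (~y9 | y7 | y8) — y8 is true.
  10. (~y4 | y2) — y2 is true.
  11. (~y8 | y5) — y5 is true.
  12. (~y4 | ~y6) — ~y6 is true.
  13. (~y5 | ~y3) — ~y3 is true.
  14. (y2 | y7) — y2 is true.
  15. (y2 | ~y6 | y5) — y2 is true.
  16. (~y9 | ~y5 | ~y2) — ~y9 is true.
  17. (~y5 | y2 | y1) — y2 is true.
  18. (y9 | ~y3 | ~y7) — ~y3 is true.
  19. (y8 | y9) — y8 is true.
  20. (~y1 | ~y6) — ~y6 is true.
  21. (~y9 | y8) — y8 is true.
  22. (~y6 | ~y7) — ~y7 is true.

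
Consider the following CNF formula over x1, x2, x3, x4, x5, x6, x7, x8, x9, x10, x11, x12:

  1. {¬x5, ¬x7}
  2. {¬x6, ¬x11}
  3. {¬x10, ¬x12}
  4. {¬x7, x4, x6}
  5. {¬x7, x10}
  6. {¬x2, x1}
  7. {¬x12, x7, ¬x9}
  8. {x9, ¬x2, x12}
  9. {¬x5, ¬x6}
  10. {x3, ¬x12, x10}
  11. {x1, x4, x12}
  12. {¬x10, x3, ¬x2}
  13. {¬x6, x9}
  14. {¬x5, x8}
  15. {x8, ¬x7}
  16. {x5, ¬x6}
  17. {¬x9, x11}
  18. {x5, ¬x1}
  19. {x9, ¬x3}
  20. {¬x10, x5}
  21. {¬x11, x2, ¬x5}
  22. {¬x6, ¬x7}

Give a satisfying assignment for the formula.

Pure literal: x4 appears only positively; assign x4 = True.
Pure literal: x8 appears only positively; assign x8 = True.
Set x1 = False and propagate.
  then x2 is forced to False.
The remaining clauses are satisfied by x3 = False, x5 = False, x6 = False, x7 = False, x9 = False, x10 = False, x11 = False, x12 = False.
Every clause has at least one true literal under this assignment.

x1=0  x2=0  x3=0  x4=1  x5=0  x6=0  x7=0  x8=1  x9=0  x10=0  x11=0  x12=0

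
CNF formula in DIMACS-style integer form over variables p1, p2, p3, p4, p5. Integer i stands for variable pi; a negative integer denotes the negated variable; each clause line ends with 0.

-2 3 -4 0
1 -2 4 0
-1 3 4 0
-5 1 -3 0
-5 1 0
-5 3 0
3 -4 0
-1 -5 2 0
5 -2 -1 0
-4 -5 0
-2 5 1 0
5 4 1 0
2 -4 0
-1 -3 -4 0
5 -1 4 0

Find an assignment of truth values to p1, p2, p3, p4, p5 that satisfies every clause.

Branch on p1: take p1 = True.
For the remaining variables, p2 = True, p3 = True, p4 = False, p5 = True works.

p1=1, p2=1, p3=1, p4=0, p5=1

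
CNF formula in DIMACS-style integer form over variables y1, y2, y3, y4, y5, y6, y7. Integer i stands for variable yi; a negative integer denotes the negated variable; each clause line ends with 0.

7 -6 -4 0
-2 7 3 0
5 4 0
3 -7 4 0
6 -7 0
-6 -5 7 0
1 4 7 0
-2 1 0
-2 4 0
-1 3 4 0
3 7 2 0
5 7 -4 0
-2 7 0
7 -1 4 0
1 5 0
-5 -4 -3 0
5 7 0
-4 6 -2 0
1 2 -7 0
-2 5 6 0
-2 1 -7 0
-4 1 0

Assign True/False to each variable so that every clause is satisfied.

Try y1 = True.
The remaining clauses are satisfied by y2 = True, y3 = False, y4 = True, y5 = True, y6 = True, y7 = True.

y1=True  y2=True  y3=False  y4=True  y5=True  y6=True  y7=True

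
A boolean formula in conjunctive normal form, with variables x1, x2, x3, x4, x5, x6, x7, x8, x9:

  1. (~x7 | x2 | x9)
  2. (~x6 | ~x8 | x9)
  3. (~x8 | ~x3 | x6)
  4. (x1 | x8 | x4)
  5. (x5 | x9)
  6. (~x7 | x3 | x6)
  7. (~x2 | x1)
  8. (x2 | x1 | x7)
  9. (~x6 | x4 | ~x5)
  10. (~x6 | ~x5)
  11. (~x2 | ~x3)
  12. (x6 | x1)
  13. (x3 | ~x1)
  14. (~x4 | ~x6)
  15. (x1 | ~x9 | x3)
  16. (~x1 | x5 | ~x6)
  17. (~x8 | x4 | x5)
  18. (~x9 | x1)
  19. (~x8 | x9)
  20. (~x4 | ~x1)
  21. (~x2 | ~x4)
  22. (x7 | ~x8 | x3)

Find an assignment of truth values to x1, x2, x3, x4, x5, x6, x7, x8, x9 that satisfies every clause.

x1=T  x2=F  x3=T  x4=F  x5=T  x6=F  x7=F  x8=F  x9=F

Check each clause:
  1. (x2 | x9 | ~x7) — ~x7 is true.
  2. (~x8 | x9 | ~x6) — ~x8 is true.
  3. (x6 | ~x8 | ~x3) — ~x8 is true.
  4. (x4 | x1 | x8) — x1 is true.
  5. (x9 | x5) — x5 is true.
  6. (x3 | x6 | ~x7) — ~x7 is true.
  7. (~x2 | x1) — x1 is true.
  8. (x2 | x7 | x1) — x1 is true.
  9. (x4 | ~x6 | ~x5) — ~x6 is true.
  10. (~x6 | ~x5) — ~x6 is true.
  11. (~x2 | ~x3) — ~x2 is true.
  12. (x1 | x6) — x1 is true.
  13. (~x1 | x3) — x3 is true.
  14. (~x6 | ~x4) — ~x6 is true.
  15. (x1 | x3 | ~x9) — x1 is true.
  16. (x5 | ~x6 | ~x1) — ~x6 is true.
  17. (x5 | x4 | ~x8) — ~x8 is true.
  18. (x1 | ~x9) — x1 is true.
  19. (~x8 | x9) — ~x8 is true.
  20. (~x1 | ~x4) — ~x4 is true.
  21. (~x2 | ~x4) — ~x4 is true.
  22. (x7 | ~x8 | x3) — ~x8 is true.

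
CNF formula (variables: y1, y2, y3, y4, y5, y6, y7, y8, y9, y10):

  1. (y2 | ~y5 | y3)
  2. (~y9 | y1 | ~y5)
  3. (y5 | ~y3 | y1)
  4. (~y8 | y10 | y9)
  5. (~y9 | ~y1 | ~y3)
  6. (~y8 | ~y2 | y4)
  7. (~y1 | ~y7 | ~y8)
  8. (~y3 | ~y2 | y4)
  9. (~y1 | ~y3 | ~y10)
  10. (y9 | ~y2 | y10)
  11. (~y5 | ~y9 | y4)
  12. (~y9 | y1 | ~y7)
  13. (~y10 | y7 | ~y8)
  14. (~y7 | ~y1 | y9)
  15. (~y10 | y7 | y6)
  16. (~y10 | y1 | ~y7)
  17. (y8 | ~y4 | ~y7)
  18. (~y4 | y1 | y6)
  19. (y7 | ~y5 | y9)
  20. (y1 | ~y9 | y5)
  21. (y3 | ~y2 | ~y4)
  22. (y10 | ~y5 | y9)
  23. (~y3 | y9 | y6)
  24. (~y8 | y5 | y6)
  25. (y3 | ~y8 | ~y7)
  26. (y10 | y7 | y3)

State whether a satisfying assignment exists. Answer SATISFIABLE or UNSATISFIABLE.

Pure literal: y6 appears only positively; assign y6 = True.
Branch on y1: take y1 = True.
Branch on y2: take y2 = True.
The remaining clauses are satisfied by y3 = False, y4 = False, y5 = False, y7 = False, y8 = False, y9 = True, y10 = True.
Every clause has at least one true literal under this assignment.
So y1=1, y2=1, y3=0, y4=0, y5=0, y6=1, y7=0, y8=0, y9=1, y10=1 is a satisfying assignment.

SATISFIABLE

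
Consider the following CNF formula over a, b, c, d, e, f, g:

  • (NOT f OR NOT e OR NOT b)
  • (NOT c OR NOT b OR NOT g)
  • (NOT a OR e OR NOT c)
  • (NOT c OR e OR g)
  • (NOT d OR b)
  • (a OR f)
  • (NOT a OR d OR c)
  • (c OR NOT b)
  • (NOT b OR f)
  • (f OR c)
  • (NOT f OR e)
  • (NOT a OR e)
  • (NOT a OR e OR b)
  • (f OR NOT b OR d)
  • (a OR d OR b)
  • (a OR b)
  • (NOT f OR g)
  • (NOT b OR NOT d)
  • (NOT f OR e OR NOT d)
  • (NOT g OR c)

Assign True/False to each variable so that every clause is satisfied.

a=1  b=0  c=1  d=0  e=1  f=0  g=0

Try a = True.
  then e is forced to True.
The remaining clauses are satisfied by b = False, c = True, d = False, f = False, g = False.
Every clause has at least one true literal under this assignment.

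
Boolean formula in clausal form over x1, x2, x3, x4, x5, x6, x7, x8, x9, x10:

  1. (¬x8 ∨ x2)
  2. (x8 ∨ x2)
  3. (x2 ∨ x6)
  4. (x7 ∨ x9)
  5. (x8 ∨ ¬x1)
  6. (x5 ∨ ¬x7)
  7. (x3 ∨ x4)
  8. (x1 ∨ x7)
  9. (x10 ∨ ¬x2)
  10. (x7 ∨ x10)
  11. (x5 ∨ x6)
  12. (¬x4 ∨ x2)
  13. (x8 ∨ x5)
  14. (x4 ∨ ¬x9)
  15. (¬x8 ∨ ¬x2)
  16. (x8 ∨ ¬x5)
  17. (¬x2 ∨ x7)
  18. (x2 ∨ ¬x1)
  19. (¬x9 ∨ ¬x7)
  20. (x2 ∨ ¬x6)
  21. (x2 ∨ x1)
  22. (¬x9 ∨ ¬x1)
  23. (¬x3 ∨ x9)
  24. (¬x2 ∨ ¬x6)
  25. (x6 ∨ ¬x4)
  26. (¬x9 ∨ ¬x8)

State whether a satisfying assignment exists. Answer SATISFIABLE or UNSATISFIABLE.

x2 = True:
  propagation gives x10=True, x8=False, x1=False, x7=True; an empty clause results — contradiction.
x2 = False:
  propagation gives x8=False; an empty clause results — contradiction.
Every branch closes, so no satisfying assignment exists.

UNSATISFIABLE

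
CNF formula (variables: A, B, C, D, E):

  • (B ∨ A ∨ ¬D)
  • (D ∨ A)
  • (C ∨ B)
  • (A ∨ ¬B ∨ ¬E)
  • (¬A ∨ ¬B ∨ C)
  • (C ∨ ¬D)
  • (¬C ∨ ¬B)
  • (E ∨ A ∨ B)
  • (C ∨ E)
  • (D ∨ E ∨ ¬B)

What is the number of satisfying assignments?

Satisfying assignments:
  A=1 B=0 C=1 D=0 E=0
  A=1 B=0 C=1 D=0 E=1
  A=1 B=0 C=1 D=1 E=0
  A=1 B=0 C=1 D=1 E=1
Count: 4.

4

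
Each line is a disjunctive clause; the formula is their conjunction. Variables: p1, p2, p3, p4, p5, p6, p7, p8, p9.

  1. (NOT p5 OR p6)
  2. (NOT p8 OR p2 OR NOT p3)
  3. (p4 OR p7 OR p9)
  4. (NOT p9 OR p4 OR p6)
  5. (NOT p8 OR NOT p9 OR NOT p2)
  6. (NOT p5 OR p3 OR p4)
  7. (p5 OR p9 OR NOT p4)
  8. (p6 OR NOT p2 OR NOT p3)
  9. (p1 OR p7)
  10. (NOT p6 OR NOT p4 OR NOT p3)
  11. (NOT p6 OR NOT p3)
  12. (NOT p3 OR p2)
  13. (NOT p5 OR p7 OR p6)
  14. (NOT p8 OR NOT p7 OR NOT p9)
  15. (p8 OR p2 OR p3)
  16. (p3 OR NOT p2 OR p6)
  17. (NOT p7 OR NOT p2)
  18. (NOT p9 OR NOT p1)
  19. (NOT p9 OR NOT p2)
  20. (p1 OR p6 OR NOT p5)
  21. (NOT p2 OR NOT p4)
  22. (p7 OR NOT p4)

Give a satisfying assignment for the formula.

Try p1 = True.
  then p9 is forced to False.
Set p2 = False and propagate.
  then p3 is forced to False.
  then p8 is forced to True.
The remaining clauses are satisfied by p4 = False, p5 = False, p6 = False, p7 = True.
Every clause has at least one true literal under this assignment.

p1 = T, p2 = F, p3 = F, p4 = F, p5 = F, p6 = F, p7 = T, p8 = T, p9 = F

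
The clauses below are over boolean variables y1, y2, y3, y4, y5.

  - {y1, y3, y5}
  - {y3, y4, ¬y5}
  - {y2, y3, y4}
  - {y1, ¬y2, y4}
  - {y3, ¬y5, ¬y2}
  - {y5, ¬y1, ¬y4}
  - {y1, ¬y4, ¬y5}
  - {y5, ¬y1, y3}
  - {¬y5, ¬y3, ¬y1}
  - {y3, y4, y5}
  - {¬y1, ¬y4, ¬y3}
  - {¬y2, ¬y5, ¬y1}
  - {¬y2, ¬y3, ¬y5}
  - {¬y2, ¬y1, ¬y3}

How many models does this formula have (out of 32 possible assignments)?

The models are:
  y1=0 y2=0 y3=1 y4=0 y5=0
  y1=0 y2=0 y3=1 y4=0 y5=1
  y1=0 y2=0 y3=1 y4=1 y5=0
  y1=0 y2=1 y3=1 y4=1 y5=0
  y1=1 y2=0 y3=0 y4=1 y5=1
  y1=1 y2=0 y3=1 y4=0 y5=0
That's 6 in total.

6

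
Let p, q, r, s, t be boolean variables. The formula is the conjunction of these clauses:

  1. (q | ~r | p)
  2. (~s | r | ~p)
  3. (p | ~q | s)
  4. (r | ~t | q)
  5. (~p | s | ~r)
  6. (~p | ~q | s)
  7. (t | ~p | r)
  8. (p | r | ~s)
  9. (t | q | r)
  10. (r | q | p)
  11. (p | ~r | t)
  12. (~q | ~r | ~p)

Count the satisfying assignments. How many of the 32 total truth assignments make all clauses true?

3

The models are:
  p=F q=T r=T s=T t=T
  p=T q=F r=T s=T t=F
  p=T q=F r=T s=T t=T
That's 3 in total.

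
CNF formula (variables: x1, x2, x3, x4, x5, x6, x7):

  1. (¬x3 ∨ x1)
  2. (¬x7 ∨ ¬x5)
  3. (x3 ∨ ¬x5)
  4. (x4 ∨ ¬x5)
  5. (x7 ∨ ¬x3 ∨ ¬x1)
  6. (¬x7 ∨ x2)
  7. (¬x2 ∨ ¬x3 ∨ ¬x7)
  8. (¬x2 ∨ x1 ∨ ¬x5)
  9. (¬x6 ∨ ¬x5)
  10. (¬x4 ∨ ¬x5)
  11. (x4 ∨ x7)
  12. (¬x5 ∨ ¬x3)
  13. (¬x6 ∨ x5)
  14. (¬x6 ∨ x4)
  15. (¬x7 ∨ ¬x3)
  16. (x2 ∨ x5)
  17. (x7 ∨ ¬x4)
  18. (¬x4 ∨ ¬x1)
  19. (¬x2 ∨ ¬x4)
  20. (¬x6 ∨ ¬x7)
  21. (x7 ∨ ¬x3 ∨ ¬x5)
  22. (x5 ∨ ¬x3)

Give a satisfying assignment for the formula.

x1=True, x2=True, x3=False, x4=False, x5=False, x6=False, x7=True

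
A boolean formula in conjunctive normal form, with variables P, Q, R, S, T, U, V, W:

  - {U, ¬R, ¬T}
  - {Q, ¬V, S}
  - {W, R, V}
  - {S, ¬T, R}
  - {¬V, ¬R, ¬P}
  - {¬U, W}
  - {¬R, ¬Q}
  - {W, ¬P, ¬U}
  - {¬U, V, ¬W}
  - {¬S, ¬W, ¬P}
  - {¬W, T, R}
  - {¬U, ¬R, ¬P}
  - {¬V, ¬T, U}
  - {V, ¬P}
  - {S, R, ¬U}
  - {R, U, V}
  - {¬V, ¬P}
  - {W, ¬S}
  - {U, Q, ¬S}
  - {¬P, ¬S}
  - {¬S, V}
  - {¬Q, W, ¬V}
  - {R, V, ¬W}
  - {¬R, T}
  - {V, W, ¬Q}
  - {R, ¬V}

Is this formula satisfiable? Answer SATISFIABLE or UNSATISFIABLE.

Pure literal: P appears only negated; assign P = False.
Try Q = False.
Try R = True.
  then T is forced to True.
  then U is forced to True.
  then W is forced to True.
  then V is forced to True.
  then S is forced to True.
Every clause has at least one true literal under this assignment.
So P = F, Q = F, R = T, S = T, T = T, U = T, V = T, W = T is a satisfying assignment.

SATISFIABLE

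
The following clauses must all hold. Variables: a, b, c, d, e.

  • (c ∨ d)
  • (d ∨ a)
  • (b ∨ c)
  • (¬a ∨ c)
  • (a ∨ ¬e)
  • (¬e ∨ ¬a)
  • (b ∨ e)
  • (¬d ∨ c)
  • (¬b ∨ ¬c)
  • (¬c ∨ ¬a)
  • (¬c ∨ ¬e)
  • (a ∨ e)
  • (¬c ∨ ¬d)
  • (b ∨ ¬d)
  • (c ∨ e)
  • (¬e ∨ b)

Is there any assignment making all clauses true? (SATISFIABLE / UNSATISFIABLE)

UNSATISFIABLE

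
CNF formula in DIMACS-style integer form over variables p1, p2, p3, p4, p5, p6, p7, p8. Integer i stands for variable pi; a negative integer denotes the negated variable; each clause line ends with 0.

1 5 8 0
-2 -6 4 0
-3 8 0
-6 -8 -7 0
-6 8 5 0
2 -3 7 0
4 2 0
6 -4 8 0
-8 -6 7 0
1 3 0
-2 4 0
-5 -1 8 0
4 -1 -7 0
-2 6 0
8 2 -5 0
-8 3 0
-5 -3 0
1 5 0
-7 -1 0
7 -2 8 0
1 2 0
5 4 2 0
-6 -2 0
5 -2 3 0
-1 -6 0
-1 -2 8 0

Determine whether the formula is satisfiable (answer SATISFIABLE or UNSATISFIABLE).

UNSATISFIABLE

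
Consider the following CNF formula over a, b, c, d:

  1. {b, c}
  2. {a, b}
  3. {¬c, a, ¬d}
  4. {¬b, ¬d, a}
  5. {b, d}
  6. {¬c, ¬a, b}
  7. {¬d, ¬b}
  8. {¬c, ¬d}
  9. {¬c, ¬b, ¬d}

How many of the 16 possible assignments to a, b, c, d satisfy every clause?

4

The models are:
  a=0 b=1 c=0 d=0
  a=0 b=1 c=1 d=0
  a=1 b=1 c=0 d=0
  a=1 b=1 c=1 d=0
That's 4 in total.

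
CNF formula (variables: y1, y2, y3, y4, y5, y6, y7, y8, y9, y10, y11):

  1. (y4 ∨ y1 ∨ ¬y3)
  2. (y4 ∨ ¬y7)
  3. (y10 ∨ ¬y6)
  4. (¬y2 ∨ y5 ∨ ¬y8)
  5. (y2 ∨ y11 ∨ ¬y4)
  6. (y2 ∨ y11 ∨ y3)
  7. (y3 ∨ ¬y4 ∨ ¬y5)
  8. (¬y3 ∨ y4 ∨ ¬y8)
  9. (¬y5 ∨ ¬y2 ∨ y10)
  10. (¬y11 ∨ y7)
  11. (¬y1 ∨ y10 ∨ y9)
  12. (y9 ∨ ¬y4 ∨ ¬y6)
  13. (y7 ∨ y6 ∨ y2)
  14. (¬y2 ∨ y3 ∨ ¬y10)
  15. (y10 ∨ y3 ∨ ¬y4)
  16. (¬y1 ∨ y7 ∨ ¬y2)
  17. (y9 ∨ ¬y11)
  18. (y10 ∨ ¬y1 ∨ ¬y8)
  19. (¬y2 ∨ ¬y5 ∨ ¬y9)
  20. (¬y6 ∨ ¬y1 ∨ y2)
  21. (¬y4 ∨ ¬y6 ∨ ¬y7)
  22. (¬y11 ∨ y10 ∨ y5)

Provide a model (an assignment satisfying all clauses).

y1=T, y2=F, y3=T, y4=T, y5=F, y6=F, y7=T, y8=F, y9=T, y10=T, y11=T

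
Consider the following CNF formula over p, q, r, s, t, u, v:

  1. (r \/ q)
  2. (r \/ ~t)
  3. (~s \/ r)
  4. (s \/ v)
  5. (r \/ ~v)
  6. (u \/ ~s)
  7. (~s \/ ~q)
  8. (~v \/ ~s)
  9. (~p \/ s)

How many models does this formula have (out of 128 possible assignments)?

12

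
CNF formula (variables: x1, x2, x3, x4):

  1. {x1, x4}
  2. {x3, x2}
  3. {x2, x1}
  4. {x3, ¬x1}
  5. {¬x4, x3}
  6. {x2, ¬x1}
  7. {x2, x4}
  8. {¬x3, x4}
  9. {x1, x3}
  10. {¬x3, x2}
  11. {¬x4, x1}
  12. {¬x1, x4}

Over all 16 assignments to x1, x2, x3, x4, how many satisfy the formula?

1

The models are:
  x1=1 x2=1 x3=1 x4=1
Count: 1.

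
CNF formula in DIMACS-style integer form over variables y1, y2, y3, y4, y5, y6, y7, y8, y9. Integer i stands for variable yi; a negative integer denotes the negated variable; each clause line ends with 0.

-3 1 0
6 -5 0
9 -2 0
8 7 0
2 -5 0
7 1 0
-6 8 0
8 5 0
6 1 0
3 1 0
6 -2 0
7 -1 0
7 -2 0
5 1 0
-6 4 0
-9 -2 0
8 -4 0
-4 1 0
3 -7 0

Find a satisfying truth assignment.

y8 occurs only positively in the remaining clauses — set y8 = True.
Set y1 = True and propagate.
  then y7 is forced to True.
  then y3 is forced to True.
Try y2 = False.
  then y5 is forced to False.
Try y4 = True.
y6, y9 are now unconstrained; take y6 = True, y9 = False.
Every clause has at least one true literal under this assignment.

y1 = 1  y2 = 0  y3 = 1  y4 = 1  y5 = 0  y6 = 1  y7 = 1  y8 = 1  y9 = 0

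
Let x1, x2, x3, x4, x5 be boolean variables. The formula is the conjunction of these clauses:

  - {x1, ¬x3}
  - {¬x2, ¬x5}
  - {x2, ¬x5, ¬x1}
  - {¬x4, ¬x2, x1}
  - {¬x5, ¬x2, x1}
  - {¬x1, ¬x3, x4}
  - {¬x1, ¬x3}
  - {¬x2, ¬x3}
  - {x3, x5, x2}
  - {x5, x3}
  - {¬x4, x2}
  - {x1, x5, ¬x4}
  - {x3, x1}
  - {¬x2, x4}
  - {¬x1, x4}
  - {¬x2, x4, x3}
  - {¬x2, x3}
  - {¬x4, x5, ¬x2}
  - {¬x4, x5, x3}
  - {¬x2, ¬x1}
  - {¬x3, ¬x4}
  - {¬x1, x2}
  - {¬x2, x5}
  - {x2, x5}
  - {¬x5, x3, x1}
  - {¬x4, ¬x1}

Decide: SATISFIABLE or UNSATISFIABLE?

x2 = True:
  propagation gives x5=False; an empty clause results — contradiction.
x2 = False:
  propagation gives x4=False, x1=False, x3=False; an empty clause results — contradiction.
Every branch closes, so no satisfying assignment exists.

UNSATISFIABLE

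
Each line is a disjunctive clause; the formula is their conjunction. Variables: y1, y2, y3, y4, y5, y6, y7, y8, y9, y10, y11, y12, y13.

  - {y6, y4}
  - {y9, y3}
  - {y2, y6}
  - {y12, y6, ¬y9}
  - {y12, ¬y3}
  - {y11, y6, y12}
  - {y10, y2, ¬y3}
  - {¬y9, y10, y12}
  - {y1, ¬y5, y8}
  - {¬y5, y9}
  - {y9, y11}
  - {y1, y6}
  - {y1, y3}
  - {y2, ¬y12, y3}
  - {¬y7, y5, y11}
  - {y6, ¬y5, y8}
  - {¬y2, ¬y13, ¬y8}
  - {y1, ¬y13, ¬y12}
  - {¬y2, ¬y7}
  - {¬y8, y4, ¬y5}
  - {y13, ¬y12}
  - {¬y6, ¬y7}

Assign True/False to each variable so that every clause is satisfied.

y1=True, y2=False, y3=False, y4=True, y5=True, y6=True, y7=False, y8=True, y9=True, y10=True, y11=True, y12=False, y13=False

Check each clause:
  1. {y6, y4} — y4 is true.
  2. {y3, y9} — y9 is true.
  3. {y6, y2} — y6 is true.
  4. {y6, ¬y9, y12} — y6 is true.
  5. {¬y3, y12} — ¬y3 is true.
  6. {y12, y11, y6} — y11 is true.
  7. {¬y3, y2, y10} — y10 is true.
  8. {y10, ¬y9, y12} — y10 is true.
  9. {y1, ¬y5, y8} — y8 is true.
  10. {y9, ¬y5} — y9 is true.
  11. {y9, y11} — y9 is true.
  12. {y6, y1} — y1 is true.
  13. {y1, y3} — y1 is true.
  14. {¬y12, y2, y3} — ¬y12 is true.
  15. {¬y7, y11, y5} — ¬y7 is true.
  16. {y6, y8, ¬y5} — y8 is true.
  17. {¬y13, ¬y8, ¬y2} — ¬y13 is true.
  18. {¬y13, ¬y12, y1} — y1 is true.
  19. {¬y7, ¬y2} — ¬y7 is true.
  20. {¬y5, ¬y8, y4} — y4 is true.
  21. {y13, ¬y12} — ¬y12 is true.
  22. {¬y6, ¬y7} — ¬y7 is true.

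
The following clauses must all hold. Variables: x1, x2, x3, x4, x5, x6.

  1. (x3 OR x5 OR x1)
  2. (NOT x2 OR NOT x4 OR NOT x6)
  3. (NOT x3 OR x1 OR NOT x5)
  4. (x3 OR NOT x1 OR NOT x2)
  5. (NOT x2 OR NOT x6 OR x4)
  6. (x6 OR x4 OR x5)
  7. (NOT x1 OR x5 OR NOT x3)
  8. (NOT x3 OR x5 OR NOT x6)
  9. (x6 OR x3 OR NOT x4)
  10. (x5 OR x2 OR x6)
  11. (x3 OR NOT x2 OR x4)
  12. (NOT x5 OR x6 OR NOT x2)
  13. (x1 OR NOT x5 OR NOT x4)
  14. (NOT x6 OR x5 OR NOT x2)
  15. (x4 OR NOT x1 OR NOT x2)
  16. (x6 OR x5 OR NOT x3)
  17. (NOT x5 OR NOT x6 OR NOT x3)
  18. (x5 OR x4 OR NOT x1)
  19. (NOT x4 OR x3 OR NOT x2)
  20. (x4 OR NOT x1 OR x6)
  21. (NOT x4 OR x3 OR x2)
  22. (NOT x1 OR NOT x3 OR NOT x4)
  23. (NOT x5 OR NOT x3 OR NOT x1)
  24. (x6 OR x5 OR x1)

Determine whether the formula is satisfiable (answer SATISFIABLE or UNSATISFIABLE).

SATISFIABLE

Try x1 = True.
Branch on x2: take x2 = False.
For the remaining variables, x3 = False, x4 = False, x5 = True, x6 = True works.
So x1 = 1, x2 = 0, x3 = 0, x4 = 0, x5 = 1, x6 = 1 is a satisfying assignment.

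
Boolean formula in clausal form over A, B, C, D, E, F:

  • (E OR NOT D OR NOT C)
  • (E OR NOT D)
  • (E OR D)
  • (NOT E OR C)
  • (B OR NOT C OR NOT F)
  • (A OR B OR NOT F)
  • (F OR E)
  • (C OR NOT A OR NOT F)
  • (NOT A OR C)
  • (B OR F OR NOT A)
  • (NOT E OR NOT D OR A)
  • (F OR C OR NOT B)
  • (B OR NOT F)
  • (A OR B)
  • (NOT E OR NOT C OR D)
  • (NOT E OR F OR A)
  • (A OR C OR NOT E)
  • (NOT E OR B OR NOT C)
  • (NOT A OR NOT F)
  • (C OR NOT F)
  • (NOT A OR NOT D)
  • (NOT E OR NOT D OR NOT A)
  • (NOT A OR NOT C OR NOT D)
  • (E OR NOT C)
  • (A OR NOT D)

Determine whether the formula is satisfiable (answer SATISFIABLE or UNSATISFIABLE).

UNSATISFIABLE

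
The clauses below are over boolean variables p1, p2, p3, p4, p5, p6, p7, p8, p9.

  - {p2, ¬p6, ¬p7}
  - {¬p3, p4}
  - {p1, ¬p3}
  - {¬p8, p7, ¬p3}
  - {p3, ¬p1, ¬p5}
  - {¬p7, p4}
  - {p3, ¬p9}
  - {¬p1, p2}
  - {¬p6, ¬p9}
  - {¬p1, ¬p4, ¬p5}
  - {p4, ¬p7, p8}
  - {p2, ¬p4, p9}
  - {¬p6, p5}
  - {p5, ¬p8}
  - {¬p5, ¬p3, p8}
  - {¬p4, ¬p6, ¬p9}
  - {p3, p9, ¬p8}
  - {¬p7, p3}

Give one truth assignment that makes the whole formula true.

Pure literal: p2 appears only positively; assign p2 = True.
p6 occurs only negated in the remaining clauses — set p6 = False.
Set p1 = False and propagate.
  then p3 is forced to False.
  then p9 is forced to False.
  then p8 is forced to False.
  then p7 is forced to False.
p4, p5 are now unconstrained; take p4 = False, p5 = False.

p1 = False  p2 = True  p3 = False  p4 = False  p5 = False  p6 = False  p7 = False  p8 = False  p9 = False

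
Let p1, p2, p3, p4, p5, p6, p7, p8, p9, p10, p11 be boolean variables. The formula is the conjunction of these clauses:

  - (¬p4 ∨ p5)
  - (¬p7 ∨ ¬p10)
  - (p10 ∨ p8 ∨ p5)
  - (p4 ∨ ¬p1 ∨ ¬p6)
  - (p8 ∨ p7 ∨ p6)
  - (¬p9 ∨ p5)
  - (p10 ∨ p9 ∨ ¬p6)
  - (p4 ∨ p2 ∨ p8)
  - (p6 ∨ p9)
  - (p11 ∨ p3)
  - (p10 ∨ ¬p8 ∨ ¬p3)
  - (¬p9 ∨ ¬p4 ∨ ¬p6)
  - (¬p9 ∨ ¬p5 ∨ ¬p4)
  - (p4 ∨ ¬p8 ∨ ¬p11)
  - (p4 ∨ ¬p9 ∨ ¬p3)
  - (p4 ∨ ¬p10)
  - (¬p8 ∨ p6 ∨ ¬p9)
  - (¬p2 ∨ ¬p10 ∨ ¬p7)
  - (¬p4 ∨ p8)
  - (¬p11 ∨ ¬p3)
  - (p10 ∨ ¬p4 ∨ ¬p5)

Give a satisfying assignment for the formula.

Branch on p1: take p1 = True.
Set p2 = False and propagate.
The remaining clauses are satisfied by p3 = False, p4 = True, p5 = True, p6 = True, p7 = False, p8 = True, p9 = False, p10 = True, p11 = True.
Every clause has at least one true literal under this assignment.

p1 = True, p2 = False, p3 = False, p4 = True, p5 = True, p6 = True, p7 = False, p8 = True, p9 = False, p10 = True, p11 = True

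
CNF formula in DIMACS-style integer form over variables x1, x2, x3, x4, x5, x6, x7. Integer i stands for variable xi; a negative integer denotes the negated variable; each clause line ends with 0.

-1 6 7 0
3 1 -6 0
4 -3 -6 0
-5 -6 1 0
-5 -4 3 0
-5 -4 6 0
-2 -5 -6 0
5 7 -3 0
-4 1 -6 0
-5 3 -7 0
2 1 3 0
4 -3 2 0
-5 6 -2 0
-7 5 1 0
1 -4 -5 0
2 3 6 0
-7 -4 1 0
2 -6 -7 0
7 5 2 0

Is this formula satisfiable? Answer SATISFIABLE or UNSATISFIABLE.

SATISFIABLE

Branch on x1: take x1 = False.
Try x2 = True.
For the remaining variables, x3 = False, x4 = True, x5 = False, x6 = False, x7 = False works.
So x1 = False  x2 = True  x3 = False  x4 = True  x5 = False  x6 = False  x7 = False is a satisfying assignment.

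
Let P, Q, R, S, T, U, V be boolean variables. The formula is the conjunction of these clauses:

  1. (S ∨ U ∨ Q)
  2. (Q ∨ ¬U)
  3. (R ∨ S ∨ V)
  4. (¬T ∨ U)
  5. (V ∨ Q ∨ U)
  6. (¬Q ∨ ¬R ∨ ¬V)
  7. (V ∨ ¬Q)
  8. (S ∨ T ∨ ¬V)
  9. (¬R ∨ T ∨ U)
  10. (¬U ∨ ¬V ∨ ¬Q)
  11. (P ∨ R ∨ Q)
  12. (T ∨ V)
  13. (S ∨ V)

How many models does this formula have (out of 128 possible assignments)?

3

The models are:
  P=F Q=T R=F S=T T=F U=F V=T
  P=T Q=F R=F S=T T=F U=F V=T
  P=T Q=T R=F S=T T=F U=F V=T
That's 3 in total.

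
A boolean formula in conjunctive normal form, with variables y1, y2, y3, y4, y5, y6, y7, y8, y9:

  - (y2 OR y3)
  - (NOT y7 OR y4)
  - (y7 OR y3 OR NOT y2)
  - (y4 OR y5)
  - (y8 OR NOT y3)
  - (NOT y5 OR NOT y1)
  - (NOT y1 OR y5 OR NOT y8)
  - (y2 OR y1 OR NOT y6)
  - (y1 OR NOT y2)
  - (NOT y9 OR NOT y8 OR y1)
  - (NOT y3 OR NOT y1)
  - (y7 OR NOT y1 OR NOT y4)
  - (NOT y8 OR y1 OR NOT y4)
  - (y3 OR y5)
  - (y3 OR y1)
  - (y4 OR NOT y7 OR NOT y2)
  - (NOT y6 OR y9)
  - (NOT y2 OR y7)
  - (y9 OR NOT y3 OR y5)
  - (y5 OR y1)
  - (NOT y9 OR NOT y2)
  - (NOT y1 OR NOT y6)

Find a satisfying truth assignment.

y1=F, y2=F, y3=T, y4=F, y5=T, y6=F, y7=F, y8=T, y9=F

Pure literal: y6 appears only negated; assign y6 = False.
Branch on y1: take y1 = False.
  then y2 is forced to False.
  then y3 is forced to True.
  then y8 is forced to True.
  then y9 is forced to False.
  then y4 is forced to False.
  then y7 is forced to False.
  then y5 is forced to True.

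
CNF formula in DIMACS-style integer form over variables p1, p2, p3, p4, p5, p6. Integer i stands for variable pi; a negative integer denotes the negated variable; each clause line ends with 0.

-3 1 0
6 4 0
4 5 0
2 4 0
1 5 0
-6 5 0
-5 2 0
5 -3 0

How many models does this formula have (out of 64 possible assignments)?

11

Case analysis on p5 and p4:
  p5=1, p4=1: p6 free; 3 ways for (p1,p2,p3) × 2^1 = 6.
  p5=1, p4=0: remaining (p1,p2,p3,p6) ∈ {(0,1,0,1); (1,1,0,1); (1,1,1,1)} — 3.
  p5=0, p4=1: remaining (p1,p2,p3,p6) ∈ {(1,0,0,0); (1,1,0,0)} — 2.
  p5=0, p4=0: a clause becomes empty — 0.
Total: 6 + 3 + 2 + 0 = 11.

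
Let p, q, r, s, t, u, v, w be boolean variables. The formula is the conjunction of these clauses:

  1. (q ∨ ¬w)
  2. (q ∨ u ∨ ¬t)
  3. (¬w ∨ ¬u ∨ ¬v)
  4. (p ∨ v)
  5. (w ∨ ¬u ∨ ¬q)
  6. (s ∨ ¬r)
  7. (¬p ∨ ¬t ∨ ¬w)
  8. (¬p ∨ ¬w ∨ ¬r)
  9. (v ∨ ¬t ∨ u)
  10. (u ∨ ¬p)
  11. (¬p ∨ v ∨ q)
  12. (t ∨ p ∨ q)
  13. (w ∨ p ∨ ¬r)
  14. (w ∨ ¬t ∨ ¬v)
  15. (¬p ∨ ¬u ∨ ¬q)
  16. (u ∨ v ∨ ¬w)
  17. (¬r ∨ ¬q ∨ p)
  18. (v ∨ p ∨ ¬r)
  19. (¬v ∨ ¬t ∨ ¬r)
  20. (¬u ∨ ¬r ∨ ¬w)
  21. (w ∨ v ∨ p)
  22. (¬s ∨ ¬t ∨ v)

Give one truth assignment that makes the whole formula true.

p = True, q = False, r = False, s = True, t = False, u = True, v = True, w = False

r occurs only negated in the remaining clauses — set r = False.
Branch on p: take p = True.
  then u is forced to True.
  then q is forced to False.
  then w is forced to False.
  then v is forced to True.
  then t is forced to False.
s is now unconstrained; take s = True.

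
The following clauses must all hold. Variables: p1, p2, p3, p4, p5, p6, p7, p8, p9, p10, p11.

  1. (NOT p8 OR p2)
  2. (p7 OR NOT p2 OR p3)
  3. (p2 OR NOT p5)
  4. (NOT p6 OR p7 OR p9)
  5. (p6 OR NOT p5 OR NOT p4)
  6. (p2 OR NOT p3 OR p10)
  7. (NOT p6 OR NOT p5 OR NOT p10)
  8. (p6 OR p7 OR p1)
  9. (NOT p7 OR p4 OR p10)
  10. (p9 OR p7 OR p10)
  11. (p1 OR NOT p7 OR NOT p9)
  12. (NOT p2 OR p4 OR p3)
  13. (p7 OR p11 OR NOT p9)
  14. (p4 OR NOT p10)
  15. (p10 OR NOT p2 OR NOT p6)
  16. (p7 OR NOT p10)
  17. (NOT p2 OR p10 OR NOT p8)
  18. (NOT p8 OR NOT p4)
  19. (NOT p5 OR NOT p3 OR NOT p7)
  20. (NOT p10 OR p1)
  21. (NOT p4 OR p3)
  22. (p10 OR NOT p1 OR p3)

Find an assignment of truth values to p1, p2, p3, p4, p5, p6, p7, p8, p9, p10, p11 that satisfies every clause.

Pure literal: p5 appears only negated; assign p5 = False.
Pure literal: p8 appears only negated; assign p8 = False.
Try p1 = True.
Branch on p2: take p2 = True.
For the remaining variables, p3 = True, p4 = True, p6 = True, p7 = True, p9 = False, p10 = True, p11 = True works.

p1=True, p2=True, p3=True, p4=True, p5=False, p6=True, p7=True, p8=False, p9=False, p10=True, p11=True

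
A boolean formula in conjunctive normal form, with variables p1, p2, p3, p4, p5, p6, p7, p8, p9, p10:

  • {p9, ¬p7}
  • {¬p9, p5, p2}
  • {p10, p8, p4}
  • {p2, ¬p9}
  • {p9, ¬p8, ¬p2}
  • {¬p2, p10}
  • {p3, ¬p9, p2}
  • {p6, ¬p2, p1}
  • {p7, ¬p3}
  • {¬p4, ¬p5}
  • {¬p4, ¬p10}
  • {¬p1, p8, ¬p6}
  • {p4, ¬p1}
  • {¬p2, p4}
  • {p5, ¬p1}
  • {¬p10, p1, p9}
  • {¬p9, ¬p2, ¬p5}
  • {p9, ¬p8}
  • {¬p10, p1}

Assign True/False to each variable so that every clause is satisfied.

Set p1 = False and propagate.
  then p10 is forced to False.
  then p2 is forced to False.
  then p9 is forced to False.
  then p7 is forced to False.
  then p3 is forced to False.
  then p8 is forced to False.
  then p4 is forced to True.
  then p5 is forced to False.
p6 is now unconstrained; take p6 = True.
Every clause has at least one true literal under this assignment.

p1=False, p2=False, p3=False, p4=True, p5=False, p6=True, p7=False, p8=False, p9=False, p10=False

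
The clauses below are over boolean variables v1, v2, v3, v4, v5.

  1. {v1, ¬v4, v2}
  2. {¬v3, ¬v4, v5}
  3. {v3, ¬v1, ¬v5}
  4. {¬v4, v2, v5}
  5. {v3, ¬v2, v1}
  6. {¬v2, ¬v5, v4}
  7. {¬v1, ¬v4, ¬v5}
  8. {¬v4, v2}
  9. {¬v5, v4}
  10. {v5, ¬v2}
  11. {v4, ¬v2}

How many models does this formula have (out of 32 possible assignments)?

5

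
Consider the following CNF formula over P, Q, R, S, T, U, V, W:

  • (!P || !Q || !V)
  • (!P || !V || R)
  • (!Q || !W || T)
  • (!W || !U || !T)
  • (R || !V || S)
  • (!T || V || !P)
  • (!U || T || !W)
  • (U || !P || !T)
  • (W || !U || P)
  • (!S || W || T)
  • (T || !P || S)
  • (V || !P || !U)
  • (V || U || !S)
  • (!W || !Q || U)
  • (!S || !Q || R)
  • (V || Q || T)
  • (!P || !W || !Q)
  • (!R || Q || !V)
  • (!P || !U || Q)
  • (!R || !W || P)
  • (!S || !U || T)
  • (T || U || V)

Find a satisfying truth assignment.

Branch on P: take P = False.
The remaining clauses are satisfied by Q = True, R = True, S = False, T = True, U = False, V = True, W = False.
Check each clause:
  1. (!Q || !P || !V) — !P is true.
  2. (!P || !V || R) — R is true.
  3. (!W || !Q || T) — !W is true.
  4. (!T || !W || !U) — !W is true.
  5. (R || S || !V) — R is true.
  6. (!P || V || !T) — !P is true.
  7. (T || !W || !U) — !W is true.
  8. (!P || U || !T) — !P is true.
  9. (!U || W || P) — !U is true.
  10. (W || !S || T) — !S is true.
  11. (S || T || !P) — T is true.
  12. (V || !U || !P) — !U is true.
  13. (!S || V || U) — !S is true.
  14. (!Q || !W || U) — !W is true.
  15. (R || !Q || !S) — R is true.
  16. (Q || V || T) — Q is true.
  17. (!W || !P || !Q) — !W is true.
  18. (!R || Q || !V) — Q is true.
  19. (Q || !U || !P) — !U is true.
  20. (P || !W || !R) — !W is true.
  21. (!S || !U || T) — !U is true.
  22. (T || U || V) — T is true.

P=0, Q=1, R=1, S=0, T=1, U=0, V=1, W=0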